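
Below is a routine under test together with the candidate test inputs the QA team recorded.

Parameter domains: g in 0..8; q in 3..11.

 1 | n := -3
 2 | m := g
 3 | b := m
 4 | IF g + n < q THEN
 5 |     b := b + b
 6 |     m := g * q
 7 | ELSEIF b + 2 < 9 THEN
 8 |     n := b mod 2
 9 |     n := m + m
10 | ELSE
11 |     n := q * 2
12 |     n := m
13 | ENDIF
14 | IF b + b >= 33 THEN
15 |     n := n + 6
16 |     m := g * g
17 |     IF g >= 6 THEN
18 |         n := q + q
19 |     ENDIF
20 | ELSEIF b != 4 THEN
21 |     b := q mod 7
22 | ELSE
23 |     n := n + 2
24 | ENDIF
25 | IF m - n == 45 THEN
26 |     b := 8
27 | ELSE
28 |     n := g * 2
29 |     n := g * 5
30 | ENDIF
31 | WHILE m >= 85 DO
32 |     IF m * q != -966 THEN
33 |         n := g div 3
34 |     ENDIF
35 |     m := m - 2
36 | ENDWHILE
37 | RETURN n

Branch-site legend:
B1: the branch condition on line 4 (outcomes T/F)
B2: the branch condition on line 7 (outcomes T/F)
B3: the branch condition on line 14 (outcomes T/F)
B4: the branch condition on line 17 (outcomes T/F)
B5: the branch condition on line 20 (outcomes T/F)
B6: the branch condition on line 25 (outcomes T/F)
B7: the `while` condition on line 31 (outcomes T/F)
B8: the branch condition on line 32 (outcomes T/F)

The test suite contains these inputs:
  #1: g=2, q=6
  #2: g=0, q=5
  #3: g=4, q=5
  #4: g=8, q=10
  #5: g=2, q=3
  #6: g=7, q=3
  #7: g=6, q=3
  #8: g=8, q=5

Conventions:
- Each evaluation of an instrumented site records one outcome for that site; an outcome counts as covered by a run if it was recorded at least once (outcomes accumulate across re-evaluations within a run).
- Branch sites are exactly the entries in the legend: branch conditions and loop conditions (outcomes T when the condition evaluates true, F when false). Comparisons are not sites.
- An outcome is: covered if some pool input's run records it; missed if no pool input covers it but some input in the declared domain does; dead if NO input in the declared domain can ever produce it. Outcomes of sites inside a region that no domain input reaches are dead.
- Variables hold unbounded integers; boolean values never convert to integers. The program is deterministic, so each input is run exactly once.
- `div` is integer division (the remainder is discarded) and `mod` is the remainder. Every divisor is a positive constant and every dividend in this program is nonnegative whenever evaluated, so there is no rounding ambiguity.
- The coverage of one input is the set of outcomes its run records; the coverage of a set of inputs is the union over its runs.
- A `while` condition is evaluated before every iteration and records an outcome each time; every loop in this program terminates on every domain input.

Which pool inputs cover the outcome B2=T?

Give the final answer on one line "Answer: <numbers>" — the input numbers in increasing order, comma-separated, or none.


input #1 (g=2, q=6): does not record B2=T
input #2 (g=0, q=5): does not record B2=T
input #3 (g=4, q=5): does not record B2=T
input #4 (g=8, q=10): does not record B2=T
input #5 (g=2, q=3): does not record B2=T
input #6 (g=7, q=3): does not record B2=T
input #7 (g=6, q=3): records B2=T
input #8 (g=8, q=5): does not record B2=T
Answer: 7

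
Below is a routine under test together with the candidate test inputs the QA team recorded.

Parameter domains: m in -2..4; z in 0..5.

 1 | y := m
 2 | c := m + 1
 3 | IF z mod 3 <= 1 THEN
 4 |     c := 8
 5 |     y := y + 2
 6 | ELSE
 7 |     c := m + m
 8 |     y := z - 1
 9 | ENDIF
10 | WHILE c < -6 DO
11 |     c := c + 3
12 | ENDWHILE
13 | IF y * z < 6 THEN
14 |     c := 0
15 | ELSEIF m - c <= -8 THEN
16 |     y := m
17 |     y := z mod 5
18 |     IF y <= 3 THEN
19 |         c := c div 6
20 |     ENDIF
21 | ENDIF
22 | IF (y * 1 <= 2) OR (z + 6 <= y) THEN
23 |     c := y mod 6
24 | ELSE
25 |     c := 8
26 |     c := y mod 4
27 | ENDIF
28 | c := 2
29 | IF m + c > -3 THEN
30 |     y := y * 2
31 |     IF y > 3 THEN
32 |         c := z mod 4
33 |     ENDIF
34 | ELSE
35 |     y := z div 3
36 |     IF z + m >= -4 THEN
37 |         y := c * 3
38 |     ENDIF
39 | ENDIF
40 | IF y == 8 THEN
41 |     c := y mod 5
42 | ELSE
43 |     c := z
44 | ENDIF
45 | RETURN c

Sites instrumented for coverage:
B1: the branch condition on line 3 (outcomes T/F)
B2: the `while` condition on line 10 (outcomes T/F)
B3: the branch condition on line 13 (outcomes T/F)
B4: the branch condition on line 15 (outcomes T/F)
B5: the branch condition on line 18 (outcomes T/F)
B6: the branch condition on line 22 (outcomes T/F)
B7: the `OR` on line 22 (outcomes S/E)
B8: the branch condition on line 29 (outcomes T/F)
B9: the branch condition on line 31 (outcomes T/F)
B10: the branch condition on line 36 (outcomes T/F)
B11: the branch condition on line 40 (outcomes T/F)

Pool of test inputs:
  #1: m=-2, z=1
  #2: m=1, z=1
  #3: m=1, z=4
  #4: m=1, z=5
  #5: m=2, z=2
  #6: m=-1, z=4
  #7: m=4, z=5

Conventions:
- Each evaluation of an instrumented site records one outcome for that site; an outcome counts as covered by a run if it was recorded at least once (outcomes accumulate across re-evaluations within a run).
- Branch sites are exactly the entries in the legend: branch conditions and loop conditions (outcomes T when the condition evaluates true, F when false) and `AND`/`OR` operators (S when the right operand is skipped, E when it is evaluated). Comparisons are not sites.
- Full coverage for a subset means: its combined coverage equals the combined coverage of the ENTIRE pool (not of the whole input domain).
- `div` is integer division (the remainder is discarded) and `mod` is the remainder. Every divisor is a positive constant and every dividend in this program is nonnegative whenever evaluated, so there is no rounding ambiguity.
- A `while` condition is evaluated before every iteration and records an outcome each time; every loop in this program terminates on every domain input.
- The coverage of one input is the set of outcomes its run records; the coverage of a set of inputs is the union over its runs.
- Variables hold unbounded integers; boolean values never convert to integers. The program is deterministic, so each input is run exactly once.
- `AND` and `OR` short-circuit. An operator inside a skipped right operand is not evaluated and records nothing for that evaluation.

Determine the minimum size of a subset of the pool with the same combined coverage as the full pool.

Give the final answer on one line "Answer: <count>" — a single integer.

input #1, m=-2, z=1: events B1->T, B2->F, B3->T, B7->S, B6->T, B8->T, B9->F, B11->F; outcomes B1=T, B2=F, B3=T, B6=T, B7=S, B8=T, B9=F, B11=F
input #2, m=1, z=1: events B1->T, B2->F, B3->T, B7->E, B6->F, B8->T, B9->T, B11->F; outcomes B1=T, B2=F, B3=T, B6=F, B7=E, B8=T, B9=T, B11=F
input #3, m=1, z=4: events B1->T, B2->F, B3->F, B4->F, B7->E, B6->F, B8->T, B9->T, B11->F; outcomes B1=T, B2=F, B3=F, B4=F, B6=F, B7=E, B8=T, B9=T, B11=F
input #4, m=1, z=5: events B1->F, B2->F, B3->F, B4->F, B7->E, B6->F, B8->T, B9->T, B11->T; outcomes B1=F, B2=F, B3=F, B4=F, B6=F, B7=E, B8=T, B9=T, B11=T
input #5, m=2, z=2: events B1->F, B2->F, B3->T, B7->S, B6->T, B8->T, B9->F, B11->F; outcomes B1=F, B2=F, B3=T, B6=T, B7=S, B8=T, B9=F, B11=F
input #6, m=-1, z=4: events B1->T, B2->F, B3->T, B7->S, B6->T, B8->T, B9->F, B11->F; outcomes B1=T, B2=F, B3=T, B6=T, B7=S, B8=T, B9=F, B11=F
input #7, m=4, z=5: events B1->F, B2->F, B3->F, B4->F, B7->E, B6->F, B8->T, B9->T, B11->T; outcomes B1=F, B2=F, B3=F, B4=F, B6=F, B7=E, B8=T, B9=T, B11=T
pool-wide coverage (15 outcomes): B1=T, B1=F, B2=F, B3=T, B3=F, B4=F, B6=T, B6=F, B7=S, B7=E, B8=T, B9=T, B9=F, B11=T, B11=F
no size-1 subset reaches all 15 outcomes (best union: 9/15)
size 2: inputs {1, 4} cover all 15 outcomes, and no lexicographically smaller subset of this size does

Answer: 2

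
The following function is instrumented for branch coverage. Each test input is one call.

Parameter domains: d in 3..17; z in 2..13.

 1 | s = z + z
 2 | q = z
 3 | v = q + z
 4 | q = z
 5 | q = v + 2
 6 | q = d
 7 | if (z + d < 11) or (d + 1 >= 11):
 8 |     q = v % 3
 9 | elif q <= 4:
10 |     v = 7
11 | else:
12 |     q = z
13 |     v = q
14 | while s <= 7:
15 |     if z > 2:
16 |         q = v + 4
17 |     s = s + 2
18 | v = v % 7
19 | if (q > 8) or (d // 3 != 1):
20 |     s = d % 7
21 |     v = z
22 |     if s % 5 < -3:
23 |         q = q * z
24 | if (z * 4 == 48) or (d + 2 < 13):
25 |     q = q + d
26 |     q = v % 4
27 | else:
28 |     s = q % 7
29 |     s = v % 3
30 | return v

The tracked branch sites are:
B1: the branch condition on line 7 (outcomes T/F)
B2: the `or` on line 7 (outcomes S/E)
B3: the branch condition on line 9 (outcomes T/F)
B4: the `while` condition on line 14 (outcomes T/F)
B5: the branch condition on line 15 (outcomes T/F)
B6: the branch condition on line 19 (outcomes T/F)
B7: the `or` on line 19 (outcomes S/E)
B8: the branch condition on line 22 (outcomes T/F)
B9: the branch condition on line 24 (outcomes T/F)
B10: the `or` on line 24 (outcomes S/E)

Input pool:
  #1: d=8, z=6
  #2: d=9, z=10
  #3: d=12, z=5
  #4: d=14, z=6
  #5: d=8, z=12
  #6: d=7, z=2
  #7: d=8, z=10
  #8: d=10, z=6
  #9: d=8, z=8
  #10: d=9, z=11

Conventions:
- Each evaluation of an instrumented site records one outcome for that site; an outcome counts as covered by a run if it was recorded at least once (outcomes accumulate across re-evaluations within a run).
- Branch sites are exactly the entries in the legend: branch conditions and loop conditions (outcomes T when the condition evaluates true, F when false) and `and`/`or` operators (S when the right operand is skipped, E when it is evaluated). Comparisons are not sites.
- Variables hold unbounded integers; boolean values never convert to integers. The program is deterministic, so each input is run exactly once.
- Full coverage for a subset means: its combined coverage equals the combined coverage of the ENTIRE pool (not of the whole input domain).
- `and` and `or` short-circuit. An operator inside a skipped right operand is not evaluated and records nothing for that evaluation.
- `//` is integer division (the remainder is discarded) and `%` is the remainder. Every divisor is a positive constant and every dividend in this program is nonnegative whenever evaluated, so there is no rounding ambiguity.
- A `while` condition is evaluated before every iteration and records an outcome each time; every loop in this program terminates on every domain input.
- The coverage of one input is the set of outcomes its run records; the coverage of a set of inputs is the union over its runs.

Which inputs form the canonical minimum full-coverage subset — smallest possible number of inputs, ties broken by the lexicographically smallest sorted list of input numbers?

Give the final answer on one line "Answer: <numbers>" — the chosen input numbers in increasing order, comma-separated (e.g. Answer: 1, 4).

#1 (d=8, z=6) -> B2->E, B1->F, B3->F, B4->F, B7->E, B6->T, B8->F, B10->E, B9->T; covered: B1=F, B2=E, B3=F, B4=F, B6=T, B7=E, B8=F, B9=T, B10=E
#2 (d=9, z=10) -> B2->E, B1->F, B3->F, B4->F, B7->S, B6->T, B8->F, B10->E, B9->T; covered: B1=F, B2=E, B3=F, B4=F, B6=T, B7=S, B8=F, B9=T, B10=E
#3 (d=12, z=5) -> B2->E, B1->T, B4->F, B7->E, B6->T, B8->F, B10->E, B9->F; covered: B1=T, B2=E, B4=F, B6=T, B7=E, B8=F, B9=F, B10=E
#4 (d=14, z=6) -> B2->E, B1->T, B4->F, B7->E, B6->T, B8->F, B10->E, B9->F; covered: B1=T, B2=E, B4=F, B6=T, B7=E, B8=F, B9=F, B10=E
#5 (d=8, z=12) -> B2->E, B1->F, B3->F, B4->F, B7->S, B6->T, B8->F, B10->S, B9->T; covered: B1=F, B2=E, B3=F, B4=F, B6=T, B7=S, B8=F, B9=T, B10=S
#6 (d=7, z=2) -> B2->S, B1->T, B4->T, B5->F, B4->T, B5->F, B4->F, B7->E, B6->T, B8->F, B10->E, B9->T; covered: B1=T, B2=S, B4=T, B4=F, B5=F, B6=T, B7=E, B8=F, B9=T, B10=E
#7 (d=8, z=10) -> B2->E, B1->F, B3->F, B4->F, B7->S, B6->T, B8->F, B10->E, B9->T; covered: B1=F, B2=E, B3=F, B4=F, B6=T, B7=S, B8=F, B9=T, B10=E
#8 (d=10, z=6) -> B2->E, B1->T, B4->F, B7->E, B6->T, B8->F, B10->E, B9->T; covered: B1=T, B2=E, B4=F, B6=T, B7=E, B8=F, B9=T, B10=E
#9 (d=8, z=8) -> B2->E, B1->F, B3->F, B4->F, B7->E, B6->T, B8->F, B10->E, B9->T; covered: B1=F, B2=E, B3=F, B4=F, B6=T, B7=E, B8=F, B9=T, B10=E
#10 (d=9, z=11) -> B2->E, B1->F, B3->F, B4->F, B7->S, B6->T, B8->F, B10->E, B9->T; covered: B1=F, B2=E, B3=F, B4=F, B6=T, B7=S, B8=F, B9=T, B10=E
pool-wide coverage (16 outcomes): B1=T, B1=F, B2=S, B2=E, B3=F, B4=T, B4=F, B5=F, B6=T, B7=S, B7=E, B8=F, B9=T, B9=F, B10=S, B10=E
size 1 is not enough: best union over all size-1 subsets is 10/16
size 2 is not enough: best union over all size-2 subsets is 15/16
the canonical winner is {3, 5, 6}: size 3, full 16-outcome coverage, earliest index list among size-3 covers

Answer: 3, 5, 6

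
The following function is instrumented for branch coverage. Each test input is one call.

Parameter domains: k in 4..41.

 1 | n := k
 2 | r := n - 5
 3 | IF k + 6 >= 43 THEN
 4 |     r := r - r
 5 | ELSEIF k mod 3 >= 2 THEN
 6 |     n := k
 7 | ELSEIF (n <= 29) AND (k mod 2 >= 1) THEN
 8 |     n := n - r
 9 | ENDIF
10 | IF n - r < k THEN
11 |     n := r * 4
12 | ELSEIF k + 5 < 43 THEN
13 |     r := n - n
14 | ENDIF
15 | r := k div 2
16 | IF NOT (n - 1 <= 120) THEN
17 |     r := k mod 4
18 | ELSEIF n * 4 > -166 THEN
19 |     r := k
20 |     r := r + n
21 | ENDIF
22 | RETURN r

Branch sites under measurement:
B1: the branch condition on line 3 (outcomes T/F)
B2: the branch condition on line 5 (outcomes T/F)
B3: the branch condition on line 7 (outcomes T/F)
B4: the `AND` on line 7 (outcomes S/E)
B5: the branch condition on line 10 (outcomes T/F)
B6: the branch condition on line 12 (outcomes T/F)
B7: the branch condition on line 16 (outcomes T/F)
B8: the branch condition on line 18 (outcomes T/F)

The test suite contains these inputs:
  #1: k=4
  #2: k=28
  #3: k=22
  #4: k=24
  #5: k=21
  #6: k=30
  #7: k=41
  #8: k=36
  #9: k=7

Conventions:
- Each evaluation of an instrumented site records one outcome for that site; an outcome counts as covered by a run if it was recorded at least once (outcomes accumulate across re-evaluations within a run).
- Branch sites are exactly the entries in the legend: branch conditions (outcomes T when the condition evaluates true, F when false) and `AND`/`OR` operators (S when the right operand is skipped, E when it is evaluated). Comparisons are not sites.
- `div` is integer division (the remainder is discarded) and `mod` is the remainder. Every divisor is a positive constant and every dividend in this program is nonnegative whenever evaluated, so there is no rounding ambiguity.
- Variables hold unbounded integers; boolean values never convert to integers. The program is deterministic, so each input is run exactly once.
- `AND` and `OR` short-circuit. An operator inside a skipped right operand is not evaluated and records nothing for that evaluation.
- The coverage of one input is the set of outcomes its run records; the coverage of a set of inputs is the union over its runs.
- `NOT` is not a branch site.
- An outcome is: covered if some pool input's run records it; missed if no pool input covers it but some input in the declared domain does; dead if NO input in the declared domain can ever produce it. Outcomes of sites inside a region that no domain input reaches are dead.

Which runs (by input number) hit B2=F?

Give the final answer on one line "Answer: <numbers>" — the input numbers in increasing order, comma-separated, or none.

input #1 (k=4): records B2=F
input #2 (k=28): records B2=F
input #3 (k=22): records B2=F
input #4 (k=24): records B2=F
input #5 (k=21): records B2=F
input #6 (k=30): records B2=F
input #7 (k=41): does not record B2=F
input #8 (k=36): records B2=F
input #9 (k=7): records B2=F

Answer: 1, 2, 3, 4, 5, 6, 8, 9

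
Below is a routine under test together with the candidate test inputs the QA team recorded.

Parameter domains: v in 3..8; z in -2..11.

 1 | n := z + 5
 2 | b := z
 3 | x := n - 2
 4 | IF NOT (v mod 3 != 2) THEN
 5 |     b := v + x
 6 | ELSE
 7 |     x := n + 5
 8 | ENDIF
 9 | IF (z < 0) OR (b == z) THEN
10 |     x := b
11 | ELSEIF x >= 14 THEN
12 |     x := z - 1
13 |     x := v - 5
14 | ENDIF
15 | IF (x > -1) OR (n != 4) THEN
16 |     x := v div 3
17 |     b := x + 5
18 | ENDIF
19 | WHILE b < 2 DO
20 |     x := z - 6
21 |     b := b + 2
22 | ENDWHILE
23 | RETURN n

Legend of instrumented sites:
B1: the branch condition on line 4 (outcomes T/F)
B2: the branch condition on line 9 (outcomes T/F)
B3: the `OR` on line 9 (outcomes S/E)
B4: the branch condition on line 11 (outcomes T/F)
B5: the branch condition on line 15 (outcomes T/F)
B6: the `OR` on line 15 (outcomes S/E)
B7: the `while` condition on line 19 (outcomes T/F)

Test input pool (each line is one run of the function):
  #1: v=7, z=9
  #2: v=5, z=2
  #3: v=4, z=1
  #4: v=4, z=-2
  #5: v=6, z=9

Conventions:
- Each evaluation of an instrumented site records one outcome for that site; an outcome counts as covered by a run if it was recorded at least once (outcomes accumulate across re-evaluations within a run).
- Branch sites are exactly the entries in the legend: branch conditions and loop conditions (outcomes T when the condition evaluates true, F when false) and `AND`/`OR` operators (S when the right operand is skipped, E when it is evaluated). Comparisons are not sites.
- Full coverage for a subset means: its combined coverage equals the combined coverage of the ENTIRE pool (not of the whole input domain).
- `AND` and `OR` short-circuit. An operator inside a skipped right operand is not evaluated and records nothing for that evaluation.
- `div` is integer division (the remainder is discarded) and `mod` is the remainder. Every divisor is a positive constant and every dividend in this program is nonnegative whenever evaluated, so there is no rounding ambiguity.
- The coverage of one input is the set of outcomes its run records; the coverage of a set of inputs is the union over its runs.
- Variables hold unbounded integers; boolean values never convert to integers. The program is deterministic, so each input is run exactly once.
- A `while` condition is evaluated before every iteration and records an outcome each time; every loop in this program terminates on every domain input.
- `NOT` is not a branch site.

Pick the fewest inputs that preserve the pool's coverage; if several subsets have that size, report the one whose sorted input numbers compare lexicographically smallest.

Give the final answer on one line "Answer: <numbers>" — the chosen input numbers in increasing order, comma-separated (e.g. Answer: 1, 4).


test 1 (v=7, z=9) fires B1->F, B3->E, B2->T, B6->S, B5->T, B7->F; hits B1=F, B2=T, B3=E, B5=T, B6=S, B7=F
test 2 (v=5, z=2) fires B1->T, B3->E, B2->F, B4->F, B6->S, B5->T, B7->F; hits B1=T, B2=F, B3=E, B4=F, B5=T, B6=S, B7=F
test 3 (v=4, z=1) fires B1->F, B3->E, B2->T, B6->S, B5->T, B7->F; hits B1=F, B2=T, B3=E, B5=T, B6=S, B7=F
test 4 (v=4, z=-2) fires B1->F, B3->S, B2->T, B6->E, B5->T, B7->F; hits B1=F, B2=T, B3=S, B5=T, B6=E, B7=F
test 5 (v=6, z=9) fires B1->F, B3->E, B2->T, B6->S, B5->T, B7->F; hits B1=F, B2=T, B3=E, B5=T, B6=S, B7=F
pool-wide coverage (11 outcomes): B1=T, B1=F, B2=T, B2=F, B3=S, B3=E, B4=F, B5=T, B6=S, B6=E, B7=F
checked all size-1 subsets: none covers 11 outcomes (max 7/11)
inputs {2, 4} (size 2) cover everything; no size-2 subset with a lexicographically smaller index list covers all 11
Answer: 2, 4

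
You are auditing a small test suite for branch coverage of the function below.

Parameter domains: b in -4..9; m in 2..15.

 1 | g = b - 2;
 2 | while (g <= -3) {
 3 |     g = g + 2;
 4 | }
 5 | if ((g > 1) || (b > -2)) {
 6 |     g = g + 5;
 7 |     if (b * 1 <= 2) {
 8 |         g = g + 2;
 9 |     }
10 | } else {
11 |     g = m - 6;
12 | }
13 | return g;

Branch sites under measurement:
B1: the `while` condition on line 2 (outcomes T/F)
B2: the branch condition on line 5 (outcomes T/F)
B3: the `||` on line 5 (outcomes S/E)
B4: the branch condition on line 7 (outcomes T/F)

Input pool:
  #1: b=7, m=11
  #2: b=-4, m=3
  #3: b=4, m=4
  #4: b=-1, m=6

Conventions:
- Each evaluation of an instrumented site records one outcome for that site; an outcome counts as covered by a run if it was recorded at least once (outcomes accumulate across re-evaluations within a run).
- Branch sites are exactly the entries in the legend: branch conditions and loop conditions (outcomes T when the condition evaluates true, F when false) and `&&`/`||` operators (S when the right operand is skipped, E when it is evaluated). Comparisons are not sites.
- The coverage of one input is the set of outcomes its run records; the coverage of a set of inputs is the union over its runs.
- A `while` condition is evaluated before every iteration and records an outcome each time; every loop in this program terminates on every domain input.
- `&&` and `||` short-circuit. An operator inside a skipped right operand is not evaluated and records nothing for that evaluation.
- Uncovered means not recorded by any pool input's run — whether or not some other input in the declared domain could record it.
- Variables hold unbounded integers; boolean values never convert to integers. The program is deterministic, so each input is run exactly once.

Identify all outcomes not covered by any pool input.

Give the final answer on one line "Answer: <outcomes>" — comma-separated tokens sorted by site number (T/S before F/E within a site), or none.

run #1 (b=7, m=11) records B1=F, B2=T, B3=S, B4=F
run #2 (b=-4, m=3) records B1=T, B1=F, B2=F, B3=E
run #3 (b=4, m=4) records B1=F, B2=T, B3=S, B4=F
run #4 (b=-1, m=6) records B1=T, B1=F, B2=T, B3=E, B4=T
union over the pool: B1=T, B1=F, B2=T, B2=F, B3=S, B3=E, B4=T, B4=F
uncovered (0 of 8): none

Answer: none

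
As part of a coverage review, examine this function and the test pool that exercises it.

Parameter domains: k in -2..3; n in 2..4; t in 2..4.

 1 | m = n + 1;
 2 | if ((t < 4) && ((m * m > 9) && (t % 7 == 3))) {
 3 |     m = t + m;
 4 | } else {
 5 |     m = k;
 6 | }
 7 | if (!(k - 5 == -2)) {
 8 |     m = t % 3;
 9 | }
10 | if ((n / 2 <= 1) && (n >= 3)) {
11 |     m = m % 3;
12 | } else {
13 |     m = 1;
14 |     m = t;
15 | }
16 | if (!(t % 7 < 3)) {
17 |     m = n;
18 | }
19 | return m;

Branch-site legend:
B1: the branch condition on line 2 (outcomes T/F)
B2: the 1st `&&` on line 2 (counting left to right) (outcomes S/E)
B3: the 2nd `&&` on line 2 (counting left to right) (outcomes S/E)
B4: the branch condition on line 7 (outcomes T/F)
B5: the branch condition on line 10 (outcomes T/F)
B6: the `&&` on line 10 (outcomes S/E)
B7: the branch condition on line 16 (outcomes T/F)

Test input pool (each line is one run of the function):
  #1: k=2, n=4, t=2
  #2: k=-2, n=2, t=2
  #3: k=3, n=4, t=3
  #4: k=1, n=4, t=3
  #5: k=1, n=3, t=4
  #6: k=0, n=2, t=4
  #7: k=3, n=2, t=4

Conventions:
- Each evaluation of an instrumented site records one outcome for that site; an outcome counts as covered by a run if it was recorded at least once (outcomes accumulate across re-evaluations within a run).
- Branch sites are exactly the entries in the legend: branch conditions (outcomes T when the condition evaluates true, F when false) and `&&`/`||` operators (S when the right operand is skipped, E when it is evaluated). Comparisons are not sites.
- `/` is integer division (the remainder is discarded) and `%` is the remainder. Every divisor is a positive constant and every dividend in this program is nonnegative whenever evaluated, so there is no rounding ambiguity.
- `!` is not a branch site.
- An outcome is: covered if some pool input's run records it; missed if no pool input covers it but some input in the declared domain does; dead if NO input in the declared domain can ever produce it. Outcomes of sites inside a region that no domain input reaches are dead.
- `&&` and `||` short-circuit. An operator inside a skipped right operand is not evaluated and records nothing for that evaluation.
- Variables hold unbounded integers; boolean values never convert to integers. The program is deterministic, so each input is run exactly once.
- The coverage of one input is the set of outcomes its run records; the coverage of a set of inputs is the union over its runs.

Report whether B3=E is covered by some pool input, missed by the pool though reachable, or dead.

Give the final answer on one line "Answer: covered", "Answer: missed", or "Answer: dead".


B3=E is recorded by pool input(s) 1, 3, 4 -> covered
Answer: covered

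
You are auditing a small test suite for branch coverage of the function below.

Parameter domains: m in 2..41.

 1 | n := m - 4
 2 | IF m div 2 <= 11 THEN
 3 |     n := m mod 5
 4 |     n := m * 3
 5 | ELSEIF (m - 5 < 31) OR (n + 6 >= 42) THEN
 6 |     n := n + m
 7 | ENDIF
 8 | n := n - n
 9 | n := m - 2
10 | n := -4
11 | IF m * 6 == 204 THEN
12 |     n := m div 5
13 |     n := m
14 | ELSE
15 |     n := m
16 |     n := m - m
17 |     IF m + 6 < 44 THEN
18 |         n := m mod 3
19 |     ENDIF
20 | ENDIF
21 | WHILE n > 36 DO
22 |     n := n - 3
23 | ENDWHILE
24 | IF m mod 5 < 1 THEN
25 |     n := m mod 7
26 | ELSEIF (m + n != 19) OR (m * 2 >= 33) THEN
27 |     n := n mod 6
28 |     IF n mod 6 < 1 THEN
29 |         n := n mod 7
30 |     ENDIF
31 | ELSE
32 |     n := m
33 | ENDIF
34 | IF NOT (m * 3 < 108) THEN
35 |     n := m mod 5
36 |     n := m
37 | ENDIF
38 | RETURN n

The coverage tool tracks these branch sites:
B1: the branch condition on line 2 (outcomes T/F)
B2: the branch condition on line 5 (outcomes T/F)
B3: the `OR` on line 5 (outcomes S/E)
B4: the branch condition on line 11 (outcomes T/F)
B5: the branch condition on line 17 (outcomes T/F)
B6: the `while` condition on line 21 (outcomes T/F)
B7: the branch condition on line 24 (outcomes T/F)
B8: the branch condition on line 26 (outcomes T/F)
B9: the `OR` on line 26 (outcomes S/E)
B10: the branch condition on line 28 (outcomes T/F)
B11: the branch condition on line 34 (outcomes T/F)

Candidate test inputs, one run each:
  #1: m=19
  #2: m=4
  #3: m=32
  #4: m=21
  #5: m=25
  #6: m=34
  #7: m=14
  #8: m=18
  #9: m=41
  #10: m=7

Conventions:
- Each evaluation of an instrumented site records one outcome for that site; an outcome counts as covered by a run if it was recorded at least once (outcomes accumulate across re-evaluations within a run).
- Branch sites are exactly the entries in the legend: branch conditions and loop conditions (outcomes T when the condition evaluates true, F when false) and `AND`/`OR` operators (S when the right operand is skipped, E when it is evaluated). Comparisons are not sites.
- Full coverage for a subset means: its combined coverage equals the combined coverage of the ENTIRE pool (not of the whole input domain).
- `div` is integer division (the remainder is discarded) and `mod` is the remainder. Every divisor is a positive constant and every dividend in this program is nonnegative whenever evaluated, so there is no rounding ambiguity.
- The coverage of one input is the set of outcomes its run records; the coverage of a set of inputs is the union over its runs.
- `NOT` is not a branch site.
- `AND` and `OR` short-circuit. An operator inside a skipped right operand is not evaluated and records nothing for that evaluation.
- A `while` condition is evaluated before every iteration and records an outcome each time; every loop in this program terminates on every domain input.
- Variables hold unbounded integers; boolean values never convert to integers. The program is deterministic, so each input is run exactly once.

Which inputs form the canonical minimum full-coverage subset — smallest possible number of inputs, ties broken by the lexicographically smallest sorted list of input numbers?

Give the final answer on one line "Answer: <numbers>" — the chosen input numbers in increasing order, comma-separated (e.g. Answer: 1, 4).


#1 (m=19) -> B1->T, B4->F, B5->T, B6->F, B7->F, B9->S, B8->T, B10->F, B11->F; covered: B1=T, B4=F, B5=T, B6=F, B7=F, B8=T, B9=S, B10=F, B11=F
#2 (m=4) -> B1->T, B4->F, B5->T, B6->F, B7->F, B9->S, B8->T, B10->F, B11->F; covered: B1=T, B4=F, B5=T, B6=F, B7=F, B8=T, B9=S, B10=F, B11=F
#3 (m=32) -> B1->F, B3->S, B2->T, B4->F, B5->T, B6->F, B7->F, B9->S, B8->T, B10->F, B11->F; covered: B1=F, B2=T, B3=S, B4=F, B5=T, B6=F, B7=F, B8=T, B9=S, B10=F, B11=F
#4 (m=21) -> B1->T, B4->F, B5->T, B6->F, B7->F, B9->S, B8->T, B10->T, B11->F; covered: B1=T, B4=F, B5=T, B6=F, B7=F, B8=T, B9=S, B10=T, B11=F
#5 (m=25) -> B1->F, B3->S, B2->T, B4->F, B5->T, B6->F, B7->T, B11->F; covered: B1=F, B2=T, B3=S, B4=F, B5=T, B6=F, B7=T, B11=F
#6 (m=34) -> B1->F, B3->S, B2->T, B4->T, B6->F, B7->F, B9->S, B8->T, B10->F, B11->F; covered: B1=F, B2=T, B3=S, B4=T, B6=F, B7=F, B8=T, B9=S, B10=F, B11=F
#7 (m=14) -> B1->T, B4->F, B5->T, B6->F, B7->F, B9->S, B8->T, B10->F, B11->F; covered: B1=T, B4=F, B5=T, B6=F, B7=F, B8=T, B9=S, B10=F, B11=F
#8 (m=18) -> B1->T, B4->F, B5->T, B6->F, B7->F, B9->S, B8->T, B10->T, B11->F; covered: B1=T, B4=F, B5=T, B6=F, B7=F, B8=T, B9=S, B10=T, B11=F
#9 (m=41) -> B1->F, B3->E, B2->T, B4->F, B5->F, B6->F, B7->F, B9->S, B8->T, B10->T, B11->T; covered: B1=F, B2=T, B3=E, B4=F, B5=F, B6=F, B7=F, B8=T, B9=S, B10=T, B11=T
#10 (m=7) -> B1->T, B4->F, B5->T, B6->F, B7->F, B9->S, B8->T, B10->F, B11->F; covered: B1=T, B4=F, B5=T, B6=F, B7=F, B8=T, B9=S, B10=F, B11=F
together the pool reaches 18 outcomes: B1=T, B1=F, B2=T, B3=S, B3=E, B4=T, B4=F, B5=T, B5=F, B6=F, B7=T, B7=F, B8=T, B9=S, B10=T, B10=F, B11=T, B11=F
no size-1 subset reaches all 18 outcomes (best union: 11/18)
no size-2 subset reaches all 18 outcomes (best union: 15/18)
no size-3 subset reaches all 18 outcomes (best union: 17/18)
the canonical winner is {1, 5, 6, 9}: size 4, full 18-outcome coverage, earliest index list among size-4 covers
Answer: 1, 5, 6, 9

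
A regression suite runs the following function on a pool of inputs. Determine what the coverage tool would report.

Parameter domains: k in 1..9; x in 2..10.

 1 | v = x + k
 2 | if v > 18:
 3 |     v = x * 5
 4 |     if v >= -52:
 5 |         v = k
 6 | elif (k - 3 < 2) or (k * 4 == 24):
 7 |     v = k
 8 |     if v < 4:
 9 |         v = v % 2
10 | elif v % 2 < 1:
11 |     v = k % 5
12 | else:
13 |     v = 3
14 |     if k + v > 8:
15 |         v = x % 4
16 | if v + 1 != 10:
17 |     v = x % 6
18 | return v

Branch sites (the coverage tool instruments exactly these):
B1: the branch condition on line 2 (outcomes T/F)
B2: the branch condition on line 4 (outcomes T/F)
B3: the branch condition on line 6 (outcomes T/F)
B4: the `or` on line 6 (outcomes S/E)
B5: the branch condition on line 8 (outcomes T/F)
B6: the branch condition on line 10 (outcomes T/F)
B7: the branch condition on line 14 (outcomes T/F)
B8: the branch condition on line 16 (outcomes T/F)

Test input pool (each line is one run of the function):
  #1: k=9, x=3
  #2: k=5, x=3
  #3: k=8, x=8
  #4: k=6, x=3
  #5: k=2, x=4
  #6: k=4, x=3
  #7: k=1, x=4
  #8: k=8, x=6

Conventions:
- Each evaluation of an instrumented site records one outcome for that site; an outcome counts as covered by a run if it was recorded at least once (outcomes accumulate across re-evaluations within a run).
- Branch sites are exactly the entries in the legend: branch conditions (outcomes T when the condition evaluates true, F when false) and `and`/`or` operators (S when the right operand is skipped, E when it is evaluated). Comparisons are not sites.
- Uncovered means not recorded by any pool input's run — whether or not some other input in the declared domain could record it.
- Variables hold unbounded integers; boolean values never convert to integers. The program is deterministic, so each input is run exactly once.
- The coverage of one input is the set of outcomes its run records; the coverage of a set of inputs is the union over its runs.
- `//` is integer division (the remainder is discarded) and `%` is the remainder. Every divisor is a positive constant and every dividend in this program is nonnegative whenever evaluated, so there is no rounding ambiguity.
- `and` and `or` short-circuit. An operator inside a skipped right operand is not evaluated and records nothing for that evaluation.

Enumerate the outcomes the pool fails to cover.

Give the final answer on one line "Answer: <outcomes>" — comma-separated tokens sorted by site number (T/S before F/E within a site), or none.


run #1 (k=9, x=3) runs B1->F, B4->E, B3->F, B6->T, B8->T; records B1=F, B3=F, B4=E, B6=T, B8=T
run #2 (k=5, x=3) runs B1->F, B4->E, B3->F, B6->T, B8->T; records B1=F, B3=F, B4=E, B6=T, B8=T
run #3 (k=8, x=8) runs B1->F, B4->E, B3->F, B6->T, B8->T; records B1=F, B3=F, B4=E, B6=T, B8=T
run #4 (k=6, x=3) runs B1->F, B4->E, B3->T, B5->F, B8->T; records B1=F, B3=T, B4=E, B5=F, B8=T
run #5 (k=2, x=4) runs B1->F, B4->S, B3->T, B5->T, B8->T; records B1=F, B3=T, B4=S, B5=T, B8=T
run #6 (k=4, x=3) runs B1->F, B4->S, B3->T, B5->F, B8->T; records B1=F, B3=T, B4=S, B5=F, B8=T
run #7 (k=1, x=4) runs B1->F, B4->S, B3->T, B5->T, B8->T; records B1=F, B3=T, B4=S, B5=T, B8=T
run #8 (k=8, x=6) runs B1->F, B4->E, B3->F, B6->T, B8->T; records B1=F, B3=F, B4=E, B6=T, B8=T
union over the pool: B1=F, B3=T, B3=F, B4=S, B4=E, B5=T, B5=F, B6=T, B8=T
uncovered (7 of 16): B1=T, B2=T, B2=F, B6=F, B7=T, B7=F, B8=F
Answer: B1=T, B2=T, B2=F, B6=F, B7=T, B7=F, B8=F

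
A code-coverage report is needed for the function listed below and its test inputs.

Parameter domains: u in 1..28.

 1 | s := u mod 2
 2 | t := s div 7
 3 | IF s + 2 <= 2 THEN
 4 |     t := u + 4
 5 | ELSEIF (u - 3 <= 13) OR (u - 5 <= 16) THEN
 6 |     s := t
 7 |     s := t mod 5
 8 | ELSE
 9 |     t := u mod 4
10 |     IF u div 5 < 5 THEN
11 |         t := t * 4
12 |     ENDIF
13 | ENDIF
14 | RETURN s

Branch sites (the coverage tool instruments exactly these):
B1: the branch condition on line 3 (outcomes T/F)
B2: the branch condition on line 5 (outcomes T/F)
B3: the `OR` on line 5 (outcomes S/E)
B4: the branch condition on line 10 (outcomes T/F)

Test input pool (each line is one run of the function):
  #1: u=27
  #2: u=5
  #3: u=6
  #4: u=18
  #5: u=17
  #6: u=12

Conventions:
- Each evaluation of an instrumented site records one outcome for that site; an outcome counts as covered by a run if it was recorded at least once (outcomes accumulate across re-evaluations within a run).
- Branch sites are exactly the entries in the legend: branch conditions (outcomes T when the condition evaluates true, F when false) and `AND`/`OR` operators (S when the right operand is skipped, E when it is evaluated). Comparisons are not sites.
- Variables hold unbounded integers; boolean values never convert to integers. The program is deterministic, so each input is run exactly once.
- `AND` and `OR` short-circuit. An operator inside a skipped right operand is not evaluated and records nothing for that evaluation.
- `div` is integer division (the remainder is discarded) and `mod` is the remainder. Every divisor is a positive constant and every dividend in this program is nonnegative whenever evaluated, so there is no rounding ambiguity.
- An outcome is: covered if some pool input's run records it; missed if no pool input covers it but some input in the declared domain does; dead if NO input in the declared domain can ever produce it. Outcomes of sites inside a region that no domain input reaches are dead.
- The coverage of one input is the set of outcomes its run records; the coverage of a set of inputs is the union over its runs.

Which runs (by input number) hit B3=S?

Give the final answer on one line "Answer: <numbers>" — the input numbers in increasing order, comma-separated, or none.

input #1 (u=27): does not record B3=S
input #2 (u=5): records B3=S
input #3 (u=6): does not record B3=S
input #4 (u=18): does not record B3=S
input #5 (u=17): does not record B3=S
input #6 (u=12): does not record B3=S

Answer: 2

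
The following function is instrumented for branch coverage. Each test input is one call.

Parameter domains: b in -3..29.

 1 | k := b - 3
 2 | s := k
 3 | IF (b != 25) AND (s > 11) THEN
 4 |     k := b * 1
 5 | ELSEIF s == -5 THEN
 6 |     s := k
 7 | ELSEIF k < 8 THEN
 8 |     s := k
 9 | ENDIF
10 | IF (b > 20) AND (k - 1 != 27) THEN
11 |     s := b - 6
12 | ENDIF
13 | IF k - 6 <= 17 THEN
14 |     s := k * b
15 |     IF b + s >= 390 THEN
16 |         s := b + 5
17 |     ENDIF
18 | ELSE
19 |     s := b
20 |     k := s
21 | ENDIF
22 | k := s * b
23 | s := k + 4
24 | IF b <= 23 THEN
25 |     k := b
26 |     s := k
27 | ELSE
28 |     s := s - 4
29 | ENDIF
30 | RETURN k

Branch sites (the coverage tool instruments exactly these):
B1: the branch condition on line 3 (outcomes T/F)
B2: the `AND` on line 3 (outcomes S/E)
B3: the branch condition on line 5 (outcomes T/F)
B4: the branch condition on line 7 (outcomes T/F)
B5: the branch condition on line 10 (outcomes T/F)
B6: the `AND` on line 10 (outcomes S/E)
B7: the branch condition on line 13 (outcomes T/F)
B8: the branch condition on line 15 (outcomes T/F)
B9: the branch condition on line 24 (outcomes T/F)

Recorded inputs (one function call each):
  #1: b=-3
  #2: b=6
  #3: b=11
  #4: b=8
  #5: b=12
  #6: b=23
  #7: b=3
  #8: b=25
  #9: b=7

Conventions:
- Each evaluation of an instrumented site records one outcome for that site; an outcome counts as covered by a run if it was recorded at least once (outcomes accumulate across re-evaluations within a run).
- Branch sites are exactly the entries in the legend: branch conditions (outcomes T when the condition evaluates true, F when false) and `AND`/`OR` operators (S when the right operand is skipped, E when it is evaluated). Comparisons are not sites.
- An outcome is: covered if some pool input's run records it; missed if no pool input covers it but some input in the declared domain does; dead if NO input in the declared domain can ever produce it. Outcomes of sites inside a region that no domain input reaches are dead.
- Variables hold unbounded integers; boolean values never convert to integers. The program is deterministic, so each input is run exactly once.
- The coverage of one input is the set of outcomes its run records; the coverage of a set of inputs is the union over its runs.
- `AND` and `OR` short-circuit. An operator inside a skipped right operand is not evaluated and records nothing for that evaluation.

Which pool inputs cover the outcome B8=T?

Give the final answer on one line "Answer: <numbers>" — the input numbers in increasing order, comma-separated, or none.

input #1 (b=-3): does not produce B8=T
input #2 (b=6): does not produce B8=T
input #3 (b=11): does not produce B8=T
input #4 (b=8): does not produce B8=T
input #5 (b=12): does not produce B8=T
input #6 (b=23): produces B8=T
input #7 (b=3): does not produce B8=T
input #8 (b=25): produces B8=T
input #9 (b=7): does not produce B8=T

Answer: 6, 8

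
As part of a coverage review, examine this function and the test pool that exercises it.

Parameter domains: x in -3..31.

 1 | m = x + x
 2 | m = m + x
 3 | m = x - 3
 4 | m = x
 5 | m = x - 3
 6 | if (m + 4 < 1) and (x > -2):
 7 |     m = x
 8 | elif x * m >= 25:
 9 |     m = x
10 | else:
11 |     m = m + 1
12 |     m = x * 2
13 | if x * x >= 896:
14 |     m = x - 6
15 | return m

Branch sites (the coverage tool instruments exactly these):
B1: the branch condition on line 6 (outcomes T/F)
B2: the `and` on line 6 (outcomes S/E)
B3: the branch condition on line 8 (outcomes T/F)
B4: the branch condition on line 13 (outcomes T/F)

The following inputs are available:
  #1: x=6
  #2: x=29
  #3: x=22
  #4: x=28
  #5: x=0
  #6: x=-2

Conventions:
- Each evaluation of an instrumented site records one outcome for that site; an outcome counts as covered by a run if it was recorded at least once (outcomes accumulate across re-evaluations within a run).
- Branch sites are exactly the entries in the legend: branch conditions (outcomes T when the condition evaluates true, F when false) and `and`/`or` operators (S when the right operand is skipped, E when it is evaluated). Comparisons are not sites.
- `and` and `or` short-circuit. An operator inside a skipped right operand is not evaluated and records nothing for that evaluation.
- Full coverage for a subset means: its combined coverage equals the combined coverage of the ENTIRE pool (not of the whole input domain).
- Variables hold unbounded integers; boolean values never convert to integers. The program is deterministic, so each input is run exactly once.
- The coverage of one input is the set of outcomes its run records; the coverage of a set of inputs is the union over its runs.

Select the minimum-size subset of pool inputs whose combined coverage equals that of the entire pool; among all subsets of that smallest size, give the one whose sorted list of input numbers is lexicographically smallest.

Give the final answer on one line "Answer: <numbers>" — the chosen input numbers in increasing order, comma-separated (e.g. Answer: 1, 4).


input #1 (x=6): events B2->S, B1->F, B3->F, B4->F; covers B1=F, B2=S, B3=F, B4=F
input #2 (x=29): events B2->S, B1->F, B3->T, B4->F; covers B1=F, B2=S, B3=T, B4=F
input #3 (x=22): events B2->S, B1->F, B3->T, B4->F; covers B1=F, B2=S, B3=T, B4=F
input #4 (x=28): events B2->S, B1->F, B3->T, B4->F; covers B1=F, B2=S, B3=T, B4=F
input #5 (x=0): events B2->S, B1->F, B3->F, B4->F; covers B1=F, B2=S, B3=F, B4=F
input #6 (x=-2): events B2->E, B1->F, B3->F, B4->F; covers B1=F, B2=E, B3=F, B4=F
the full pool covers 6 outcomes: B1=F, B2=S, B2=E, B3=T, B3=F, B4=F
size 1 is not enough: best union over all size-1 subsets is 4/6
size 2: inputs {2, 6} cover all 6 outcomes, and no lexicographically smaller subset of this size does
Answer: 2, 6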